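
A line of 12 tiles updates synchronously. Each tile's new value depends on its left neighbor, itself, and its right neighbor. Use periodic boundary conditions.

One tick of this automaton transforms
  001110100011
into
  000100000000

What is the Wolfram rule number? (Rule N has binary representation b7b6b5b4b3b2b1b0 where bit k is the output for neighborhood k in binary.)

128

position 3: 111 → 1  (bit 7 = 1)
position 4: 110 → 0  (bit 6 = 0)
position 5: 101 → 0  (bit 5 = 0)
position 0: 100 → 0  (bit 4 = 0)
position 2: 011 → 0  (bit 3 = 0)
position 6: 010 → 0  (bit 2 = 0)
position 1: 001 → 0  (bit 1 = 0)
position 8: 000 → 0  (bit 0 = 0)
bits b7..b0 = 10000000 = 128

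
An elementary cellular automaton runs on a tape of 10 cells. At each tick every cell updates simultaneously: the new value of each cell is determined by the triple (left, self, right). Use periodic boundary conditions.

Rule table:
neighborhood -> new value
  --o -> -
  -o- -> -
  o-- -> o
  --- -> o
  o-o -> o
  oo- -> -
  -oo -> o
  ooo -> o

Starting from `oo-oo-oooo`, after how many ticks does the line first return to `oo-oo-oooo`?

10

o-oo-ooooo
-oo-oooooo
oo-oooooo-
o-oooooo-o
-oooooo-oo
oooooo-oo-
ooooo-oo-o
oooo-oo-oo
ooo-oo-ooo
oo-oo-oooo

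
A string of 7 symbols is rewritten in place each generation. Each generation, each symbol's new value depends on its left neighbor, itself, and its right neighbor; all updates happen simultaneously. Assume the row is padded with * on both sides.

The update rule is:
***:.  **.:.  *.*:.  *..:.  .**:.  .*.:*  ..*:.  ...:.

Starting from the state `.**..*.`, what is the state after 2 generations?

.....*.

.....*.
.....*.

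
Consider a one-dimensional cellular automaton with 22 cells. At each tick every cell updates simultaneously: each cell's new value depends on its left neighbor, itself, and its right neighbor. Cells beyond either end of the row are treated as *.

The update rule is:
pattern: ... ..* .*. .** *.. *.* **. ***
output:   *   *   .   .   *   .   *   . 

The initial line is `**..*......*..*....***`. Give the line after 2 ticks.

...*......*..*....****

.***.******.**.****...
...*......*..*....****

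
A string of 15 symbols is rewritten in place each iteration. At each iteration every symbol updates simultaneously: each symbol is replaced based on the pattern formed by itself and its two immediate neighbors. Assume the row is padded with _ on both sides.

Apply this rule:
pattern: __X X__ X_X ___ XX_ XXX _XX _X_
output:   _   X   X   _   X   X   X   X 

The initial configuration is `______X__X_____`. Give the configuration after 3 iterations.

______XXXXXXX__

______XX_XX____
______XXXXXX___
______XXXXXXX__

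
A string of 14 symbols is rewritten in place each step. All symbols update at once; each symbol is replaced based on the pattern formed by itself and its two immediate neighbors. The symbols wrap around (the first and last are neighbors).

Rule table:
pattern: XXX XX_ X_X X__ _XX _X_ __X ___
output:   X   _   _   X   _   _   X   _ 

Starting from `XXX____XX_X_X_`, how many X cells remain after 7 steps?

4

_X_X__X_______
X___XX_X______
_X_X____X____X
____X__X_X__X_
___X_XX___XX_X
X_X____X_X____
___X__X___X__X
count of X: 4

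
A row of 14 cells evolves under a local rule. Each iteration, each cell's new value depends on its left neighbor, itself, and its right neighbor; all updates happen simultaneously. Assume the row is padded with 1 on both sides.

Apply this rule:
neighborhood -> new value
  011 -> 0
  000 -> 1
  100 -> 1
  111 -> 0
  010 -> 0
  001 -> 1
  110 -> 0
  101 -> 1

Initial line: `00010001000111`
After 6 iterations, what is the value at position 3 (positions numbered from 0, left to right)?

1

11101110111000
00010001000111  (repeats iteration 0; period 2)
iteration 6: 00010001000111
position 3 holds 1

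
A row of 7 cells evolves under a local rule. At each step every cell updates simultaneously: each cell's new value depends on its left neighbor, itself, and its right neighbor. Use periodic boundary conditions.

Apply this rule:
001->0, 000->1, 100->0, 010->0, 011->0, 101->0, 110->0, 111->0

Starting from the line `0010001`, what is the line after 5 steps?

0000100
1110001
0000100  (repeats step 1; period 2)
step 5: 0000100

0000100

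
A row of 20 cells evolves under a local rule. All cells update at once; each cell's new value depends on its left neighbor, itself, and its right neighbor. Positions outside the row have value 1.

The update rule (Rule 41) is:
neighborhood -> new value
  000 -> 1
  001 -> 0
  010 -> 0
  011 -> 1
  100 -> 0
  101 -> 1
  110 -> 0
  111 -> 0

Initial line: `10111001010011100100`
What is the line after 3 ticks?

01100000100010000000
11001110001000111110
00001000100010100001

00001000100010100001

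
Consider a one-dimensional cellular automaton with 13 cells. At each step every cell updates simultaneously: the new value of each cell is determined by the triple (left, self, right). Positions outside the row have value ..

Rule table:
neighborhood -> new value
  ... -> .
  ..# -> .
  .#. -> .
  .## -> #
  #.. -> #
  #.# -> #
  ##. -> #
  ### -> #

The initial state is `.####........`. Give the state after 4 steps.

step 1: .#####.......
step 2: .######......
step 3: .#######.....
step 4: .########....

.########....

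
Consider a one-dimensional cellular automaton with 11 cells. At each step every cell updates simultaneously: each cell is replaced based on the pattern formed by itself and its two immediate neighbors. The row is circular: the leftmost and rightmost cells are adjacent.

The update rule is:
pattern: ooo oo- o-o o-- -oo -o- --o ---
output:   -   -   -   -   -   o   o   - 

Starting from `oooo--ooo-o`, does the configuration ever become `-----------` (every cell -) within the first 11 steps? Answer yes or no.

no

-----o-----
----oo-----
---o-------
--oo-------
-o---------
oo---------
----------o
---------oo
--------o--
-------oo--
------o----
step 11 is ------o----, still not uniform -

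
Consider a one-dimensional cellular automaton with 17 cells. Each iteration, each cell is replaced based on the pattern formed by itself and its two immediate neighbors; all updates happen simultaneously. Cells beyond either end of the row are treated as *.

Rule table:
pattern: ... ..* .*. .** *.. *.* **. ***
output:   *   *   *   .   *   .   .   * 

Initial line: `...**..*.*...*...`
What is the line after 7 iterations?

***..***.********
**.**.*...*******
*.....****.******
.*****.**...*****
..***....***.****
**.*.****.*...***
*..*..**..****.**

*..*..**..****.**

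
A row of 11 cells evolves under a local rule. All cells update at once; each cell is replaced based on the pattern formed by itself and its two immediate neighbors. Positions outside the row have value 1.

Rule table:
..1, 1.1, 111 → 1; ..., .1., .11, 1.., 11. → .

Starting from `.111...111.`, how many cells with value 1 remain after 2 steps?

4

step 1: 1.1...1.1.1
step 2: .1...1.1.1.
count of 1: 4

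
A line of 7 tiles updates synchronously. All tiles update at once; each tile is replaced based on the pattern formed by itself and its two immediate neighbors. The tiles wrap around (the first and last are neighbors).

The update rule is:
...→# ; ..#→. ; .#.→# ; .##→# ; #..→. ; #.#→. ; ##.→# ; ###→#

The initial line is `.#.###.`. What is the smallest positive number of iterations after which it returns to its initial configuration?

1

.#.###.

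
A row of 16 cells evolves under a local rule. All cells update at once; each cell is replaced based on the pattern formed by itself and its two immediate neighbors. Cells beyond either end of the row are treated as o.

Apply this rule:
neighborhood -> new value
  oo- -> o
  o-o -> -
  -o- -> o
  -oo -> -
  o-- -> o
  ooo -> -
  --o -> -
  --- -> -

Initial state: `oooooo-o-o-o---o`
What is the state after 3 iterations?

oo---o-o-oo--oo-

-----o-o-o-oo---
o----o-o-o--oo--
oo---o-o-oo--oo-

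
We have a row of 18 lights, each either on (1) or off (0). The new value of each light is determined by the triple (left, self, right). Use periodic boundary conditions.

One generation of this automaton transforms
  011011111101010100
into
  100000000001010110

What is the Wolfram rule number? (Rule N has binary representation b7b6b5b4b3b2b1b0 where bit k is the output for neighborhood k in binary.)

position 5: 111 → 0  (bit 7 = 0)
position 2: 110 → 0  (bit 6 = 0)
position 3: 101 → 0  (bit 5 = 0)
position 16: 100 → 1  (bit 4 = 1)
position 1: 011 → 0  (bit 3 = 0)
position 11: 010 → 1  (bit 2 = 1)
position 0: 001 → 1  (bit 1 = 1)
position 17: 000 → 0  (bit 0 = 0)
bits b7..b0 = 00010110 = 22

22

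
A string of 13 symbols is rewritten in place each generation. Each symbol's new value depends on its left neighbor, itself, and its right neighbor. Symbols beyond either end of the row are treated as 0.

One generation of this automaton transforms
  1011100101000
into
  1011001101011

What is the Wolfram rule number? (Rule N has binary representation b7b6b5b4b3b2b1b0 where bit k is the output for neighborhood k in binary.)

143

position 3: 111 → 1  (bit 7 = 1)
position 4: 110 → 0  (bit 6 = 0)
position 1: 101 → 0  (bit 5 = 0)
position 5: 100 → 0  (bit 4 = 0)
position 2: 011 → 1  (bit 3 = 1)
position 0: 010 → 1  (bit 2 = 1)
position 6: 001 → 1  (bit 1 = 1)
position 11: 000 → 1  (bit 0 = 1)
bits b7..b0 = 10001111 = 143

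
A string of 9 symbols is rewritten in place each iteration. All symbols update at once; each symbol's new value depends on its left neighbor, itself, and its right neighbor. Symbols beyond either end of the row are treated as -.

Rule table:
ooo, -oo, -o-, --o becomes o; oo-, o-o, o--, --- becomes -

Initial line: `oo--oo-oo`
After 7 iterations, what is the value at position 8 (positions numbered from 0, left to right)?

-

o--oo--o-
o-oo--oo-
o-o--oo--
o-o-oo---
o-o-o----
o-o-o----  (fixed point — unchanged through iteration 7)
position 8 holds -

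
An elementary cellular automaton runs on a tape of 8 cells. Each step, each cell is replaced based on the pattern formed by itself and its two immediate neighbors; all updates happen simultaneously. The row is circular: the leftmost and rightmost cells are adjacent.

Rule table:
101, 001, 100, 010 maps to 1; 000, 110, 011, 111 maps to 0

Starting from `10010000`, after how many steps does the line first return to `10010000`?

step 1: 11111001
step 2: 00000110
step 3: 00001001
step 4: 10011111
step 5: 01100000
step 6: 10010000

6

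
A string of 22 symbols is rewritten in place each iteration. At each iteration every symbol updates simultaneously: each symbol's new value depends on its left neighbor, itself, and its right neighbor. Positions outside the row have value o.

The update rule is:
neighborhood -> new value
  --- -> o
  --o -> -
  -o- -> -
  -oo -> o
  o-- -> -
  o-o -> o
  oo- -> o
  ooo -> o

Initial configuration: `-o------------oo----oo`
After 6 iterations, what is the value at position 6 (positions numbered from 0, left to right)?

o

iteration 1: o--oooooooooo-oo-oo-oo
iteration 2: o--ooooooooooooooooooo
iteration 3: o--ooooooooooooooooooo  (fixed point — unchanged through iteration 6)
position 6 holds o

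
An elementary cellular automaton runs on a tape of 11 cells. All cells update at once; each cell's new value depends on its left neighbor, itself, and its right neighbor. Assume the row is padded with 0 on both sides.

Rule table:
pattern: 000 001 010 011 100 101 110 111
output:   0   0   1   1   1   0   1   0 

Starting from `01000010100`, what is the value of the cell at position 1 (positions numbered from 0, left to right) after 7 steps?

01100010110
01110010111
01011010101
01011010101  (fixed point — unchanged through step 7)
position 1 holds 1

1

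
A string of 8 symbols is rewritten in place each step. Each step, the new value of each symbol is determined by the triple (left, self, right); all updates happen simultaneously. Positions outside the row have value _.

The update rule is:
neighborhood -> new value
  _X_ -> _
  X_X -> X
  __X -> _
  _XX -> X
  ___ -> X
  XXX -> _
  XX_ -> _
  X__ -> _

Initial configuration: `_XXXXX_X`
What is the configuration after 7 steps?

step 1: _X____X_
step 2: ___XX___
step 3: XX_X__XX
step 4: X_X___X_
step 5: _X__X___
step 6: ______XX
step 7: XXXXX_X_

XXXXX_X_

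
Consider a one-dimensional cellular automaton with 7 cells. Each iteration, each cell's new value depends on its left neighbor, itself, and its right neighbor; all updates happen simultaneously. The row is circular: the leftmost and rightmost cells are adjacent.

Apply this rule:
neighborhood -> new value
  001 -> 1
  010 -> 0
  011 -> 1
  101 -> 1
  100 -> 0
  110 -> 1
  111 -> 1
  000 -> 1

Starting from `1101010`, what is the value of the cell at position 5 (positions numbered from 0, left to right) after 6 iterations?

iteration 1: 1110101
iteration 2: 1111011
iteration 3: 1111111
iteration 4: 1111111  (fixed point — unchanged through iteration 6)
position 5 holds 1

1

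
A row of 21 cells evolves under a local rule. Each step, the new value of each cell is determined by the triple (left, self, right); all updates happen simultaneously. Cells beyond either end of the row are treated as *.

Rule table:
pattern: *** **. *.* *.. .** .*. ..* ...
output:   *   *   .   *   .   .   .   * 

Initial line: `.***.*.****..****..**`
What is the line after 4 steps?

step 1: ..**....****..****..*
step 2: *..****..****..****..
step 3: **..****..****..****.
step 4: ***..****..****..***.

***..****..****..***.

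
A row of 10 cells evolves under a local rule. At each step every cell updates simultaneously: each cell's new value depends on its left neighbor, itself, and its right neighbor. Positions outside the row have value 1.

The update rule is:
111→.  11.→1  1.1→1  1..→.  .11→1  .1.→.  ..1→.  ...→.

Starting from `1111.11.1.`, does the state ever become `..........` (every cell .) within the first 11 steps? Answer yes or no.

yes

...11111.1
...1...111
.......1..
..........
all cells are . at step 4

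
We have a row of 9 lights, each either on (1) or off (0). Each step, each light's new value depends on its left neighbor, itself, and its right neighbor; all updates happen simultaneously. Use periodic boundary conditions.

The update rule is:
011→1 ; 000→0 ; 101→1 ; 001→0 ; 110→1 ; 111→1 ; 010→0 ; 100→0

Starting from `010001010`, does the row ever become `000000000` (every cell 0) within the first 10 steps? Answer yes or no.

000000100
000000000
all cells are 0 at step 2

yes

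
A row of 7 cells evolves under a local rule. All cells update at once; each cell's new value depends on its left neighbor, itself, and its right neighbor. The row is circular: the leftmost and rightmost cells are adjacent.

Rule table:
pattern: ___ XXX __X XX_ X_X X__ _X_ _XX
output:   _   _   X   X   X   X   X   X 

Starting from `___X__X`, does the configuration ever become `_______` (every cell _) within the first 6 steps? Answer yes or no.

yes

X_XXXXX
XXX____
X_XX__X
XXXXXXX
_______
all cells are _ at step 5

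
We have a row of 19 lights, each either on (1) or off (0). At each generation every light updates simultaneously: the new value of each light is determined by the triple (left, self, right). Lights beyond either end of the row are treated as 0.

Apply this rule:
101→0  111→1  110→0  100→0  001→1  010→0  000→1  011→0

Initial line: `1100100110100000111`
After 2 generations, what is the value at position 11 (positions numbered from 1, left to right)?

0001001000001111010
1110010011110110000
position 11 holds 1

1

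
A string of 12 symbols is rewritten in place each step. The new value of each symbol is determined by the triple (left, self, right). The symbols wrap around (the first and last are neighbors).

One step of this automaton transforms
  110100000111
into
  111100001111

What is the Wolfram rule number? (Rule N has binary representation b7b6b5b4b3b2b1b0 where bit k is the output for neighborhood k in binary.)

238

position 0: 111 → 1  (bit 7 = 1)
position 1: 110 → 1  (bit 6 = 1)
position 2: 101 → 1  (bit 5 = 1)
position 4: 100 → 0  (bit 4 = 0)
position 9: 011 → 1  (bit 3 = 1)
position 3: 010 → 1  (bit 2 = 1)
position 8: 001 → 1  (bit 1 = 1)
position 5: 000 → 0  (bit 0 = 0)
bits b7..b0 = 11101110 = 238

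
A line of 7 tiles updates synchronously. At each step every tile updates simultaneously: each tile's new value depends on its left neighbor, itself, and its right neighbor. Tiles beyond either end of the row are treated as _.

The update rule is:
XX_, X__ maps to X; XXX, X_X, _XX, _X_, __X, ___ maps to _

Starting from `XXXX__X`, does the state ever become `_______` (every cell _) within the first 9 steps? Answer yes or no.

yes

___XX__
____XX_
_____XX
______X
_______
all cells are _ at step 5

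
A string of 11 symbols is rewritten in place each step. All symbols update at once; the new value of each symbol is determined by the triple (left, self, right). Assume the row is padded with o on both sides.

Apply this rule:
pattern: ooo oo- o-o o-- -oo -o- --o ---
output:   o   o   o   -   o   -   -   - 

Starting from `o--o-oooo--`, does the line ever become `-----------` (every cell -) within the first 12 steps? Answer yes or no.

o---ooooo--
o---ooooo--  (fixed point — unchanged through step 12)
step 12 is o---ooooo--, still not uniform -

no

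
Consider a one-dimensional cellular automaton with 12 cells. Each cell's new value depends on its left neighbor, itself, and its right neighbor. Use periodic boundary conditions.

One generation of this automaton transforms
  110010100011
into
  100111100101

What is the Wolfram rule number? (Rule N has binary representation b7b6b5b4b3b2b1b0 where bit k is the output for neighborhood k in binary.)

position 0: 111 → 1  (bit 7 = 1)
position 1: 110 → 0  (bit 6 = 0)
position 5: 101 → 1  (bit 5 = 1)
position 2: 100 → 0  (bit 4 = 0)
position 10: 011 → 0  (bit 3 = 0)
position 4: 010 → 1  (bit 2 = 1)
position 3: 001 → 1  (bit 1 = 1)
position 8: 000 → 0  (bit 0 = 0)
bits b7..b0 = 10100110 = 166

166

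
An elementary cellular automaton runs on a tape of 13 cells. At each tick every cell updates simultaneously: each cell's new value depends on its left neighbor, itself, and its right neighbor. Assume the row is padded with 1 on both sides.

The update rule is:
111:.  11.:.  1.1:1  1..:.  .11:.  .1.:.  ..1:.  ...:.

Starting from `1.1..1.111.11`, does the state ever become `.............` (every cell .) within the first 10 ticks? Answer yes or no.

tick 1: .1....1...1..
tick 2: 1............
tick 3: .............
all cells are . at tick 3

yes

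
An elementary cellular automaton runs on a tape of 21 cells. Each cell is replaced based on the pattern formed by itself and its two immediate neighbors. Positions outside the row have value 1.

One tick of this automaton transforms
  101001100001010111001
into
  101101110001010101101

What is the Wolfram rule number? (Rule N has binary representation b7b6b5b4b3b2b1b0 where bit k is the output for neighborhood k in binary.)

92

position 16: 111 → 0  (bit 7 = 0)
position 0: 110 → 1  (bit 6 = 1)
position 1: 101 → 0  (bit 5 = 0)
position 3: 100 → 1  (bit 4 = 1)
position 5: 011 → 1  (bit 3 = 1)
position 2: 010 → 1  (bit 2 = 1)
position 4: 001 → 0  (bit 1 = 0)
position 8: 000 → 0  (bit 0 = 0)
bits b7..b0 = 01011100 = 92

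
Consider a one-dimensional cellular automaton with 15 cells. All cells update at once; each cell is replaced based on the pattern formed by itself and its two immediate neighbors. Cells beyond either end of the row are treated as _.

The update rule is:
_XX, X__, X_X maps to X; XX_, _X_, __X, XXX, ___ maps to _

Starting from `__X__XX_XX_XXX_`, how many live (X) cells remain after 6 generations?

5

generation 1: ___X_X_XX_XX__X
generation 2: ____X_XX_XX_X__
generation 3: _____XX_XX_X_X_
generation 4: _____X_XX_X_X_X
generation 5: ______XX_X_X_X_
generation 6: ______X_X_X_X_X
count of X: 5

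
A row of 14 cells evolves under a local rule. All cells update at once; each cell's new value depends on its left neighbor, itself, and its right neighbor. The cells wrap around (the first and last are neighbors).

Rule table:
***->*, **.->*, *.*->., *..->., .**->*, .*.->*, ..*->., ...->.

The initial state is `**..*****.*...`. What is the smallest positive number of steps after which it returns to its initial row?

1

step 1: **..*****.*...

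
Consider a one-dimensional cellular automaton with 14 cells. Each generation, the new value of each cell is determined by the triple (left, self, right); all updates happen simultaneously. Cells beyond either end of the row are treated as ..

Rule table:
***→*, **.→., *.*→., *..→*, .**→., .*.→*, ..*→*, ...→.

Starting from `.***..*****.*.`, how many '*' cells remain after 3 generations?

6

generation 1: *.*.**.***..**
generation 2: *.*.....*.**..
generation 3: *.**...**...*.
count of *: 6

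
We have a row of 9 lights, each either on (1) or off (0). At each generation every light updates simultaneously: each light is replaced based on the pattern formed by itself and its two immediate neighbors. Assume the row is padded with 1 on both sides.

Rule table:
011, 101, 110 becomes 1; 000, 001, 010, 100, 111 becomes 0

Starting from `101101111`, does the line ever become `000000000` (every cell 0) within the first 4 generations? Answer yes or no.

yes

111111000
000001000
000000000
all cells are 0 at generation 3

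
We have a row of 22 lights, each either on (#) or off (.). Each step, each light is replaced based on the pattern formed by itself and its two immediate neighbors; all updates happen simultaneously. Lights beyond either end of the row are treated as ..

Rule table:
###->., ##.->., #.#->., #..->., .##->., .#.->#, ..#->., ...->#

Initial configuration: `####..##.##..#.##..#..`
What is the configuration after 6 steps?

############.#.###.#.#

.............#.....#.#
############.#.###.#.#
.............#.....#.#  (repeats step 1; period 2)
step 6: ############.#.###.#.#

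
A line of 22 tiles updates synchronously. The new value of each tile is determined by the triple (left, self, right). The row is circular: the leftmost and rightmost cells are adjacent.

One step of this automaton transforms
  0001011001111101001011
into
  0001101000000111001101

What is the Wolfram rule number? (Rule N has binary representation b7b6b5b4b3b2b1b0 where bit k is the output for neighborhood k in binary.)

position 10: 111 → 0  (bit 7 = 0)
position 6: 110 → 1  (bit 6 = 1)
position 4: 101 → 1  (bit 5 = 1)
position 0: 100 → 0  (bit 4 = 0)
position 5: 011 → 0  (bit 3 = 0)
position 3: 010 → 1  (bit 2 = 1)
position 2: 001 → 0  (bit 1 = 0)
position 1: 000 → 0  (bit 0 = 0)
bits b7..b0 = 01100100 = 100

100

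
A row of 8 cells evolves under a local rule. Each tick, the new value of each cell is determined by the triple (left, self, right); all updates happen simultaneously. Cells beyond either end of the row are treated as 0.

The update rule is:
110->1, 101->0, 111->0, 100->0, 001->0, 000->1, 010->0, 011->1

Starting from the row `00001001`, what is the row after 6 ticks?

11100000
10101111
00001001  (repeats tick 0; period 3)
tick 6: 00001001

00001001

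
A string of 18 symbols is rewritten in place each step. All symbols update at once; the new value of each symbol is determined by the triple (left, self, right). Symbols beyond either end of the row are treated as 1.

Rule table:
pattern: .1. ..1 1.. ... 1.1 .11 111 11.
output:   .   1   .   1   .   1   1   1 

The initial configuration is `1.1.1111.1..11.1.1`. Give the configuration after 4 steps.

step 1: 1...1111...111...1
step 2: 1.111111.11111.111
step 3: 1.111111.11111.111  (fixed point — unchanged through step 4)

1.111111.11111.111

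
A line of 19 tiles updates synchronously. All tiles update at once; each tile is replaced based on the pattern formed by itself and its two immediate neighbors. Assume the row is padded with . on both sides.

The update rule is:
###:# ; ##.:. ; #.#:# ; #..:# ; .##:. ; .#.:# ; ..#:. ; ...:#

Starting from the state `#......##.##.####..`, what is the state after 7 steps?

######...#..#.##.##
.####.##.##.##..#..
..##.#..#..#..#.###
#...###.##.##.##.#.
###..#.#..#..#..###
.#.#.####.##.##..#.
.####.##.#..#..#.##

.####.##.#..#..#.##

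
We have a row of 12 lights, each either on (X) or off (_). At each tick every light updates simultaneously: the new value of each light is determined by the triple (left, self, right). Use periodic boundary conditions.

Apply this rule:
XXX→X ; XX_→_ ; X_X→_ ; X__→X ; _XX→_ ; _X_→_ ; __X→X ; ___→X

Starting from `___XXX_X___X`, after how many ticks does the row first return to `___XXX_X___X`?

12

XXX_X___XXX_
_X___XXX_X__
X_XXX_X___XX
___X___XXX_X
XXX_XXX_X___
_X___X___XXX
__XXX_XXX_X_
XX_X___X___X
X___XXX_XXX_
_XXX_X___X__
X_X___XXX_XX
___XXX_X___X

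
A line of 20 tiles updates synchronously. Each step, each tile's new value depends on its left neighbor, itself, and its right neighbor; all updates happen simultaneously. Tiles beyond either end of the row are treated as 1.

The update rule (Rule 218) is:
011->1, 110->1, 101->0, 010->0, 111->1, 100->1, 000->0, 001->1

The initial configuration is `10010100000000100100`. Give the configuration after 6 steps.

11100010000001011011
11110101000010011011
11110000100101111011
11111001011001111011
11111110011111111011
11111111111111111011

11111111111111111011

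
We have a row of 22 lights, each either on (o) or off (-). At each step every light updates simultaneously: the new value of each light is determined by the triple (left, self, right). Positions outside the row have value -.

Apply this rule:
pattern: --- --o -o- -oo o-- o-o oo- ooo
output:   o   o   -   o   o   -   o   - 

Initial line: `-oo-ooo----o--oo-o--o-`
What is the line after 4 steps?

oooo-o-o-ooooo-ooooo-o

step 1: ooo-o-ooooo-oooo--oo-o
step 2: o-o---o---o-o--ooooo--
step 3: ---ooo-ooo---ooo---ooo
step 4: oooo-o-o-ooooo-ooooo-o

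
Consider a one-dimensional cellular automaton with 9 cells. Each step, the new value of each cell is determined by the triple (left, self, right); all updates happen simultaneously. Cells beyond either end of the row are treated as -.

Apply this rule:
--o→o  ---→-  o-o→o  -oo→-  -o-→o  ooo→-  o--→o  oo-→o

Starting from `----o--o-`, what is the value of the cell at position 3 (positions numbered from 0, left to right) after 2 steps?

---oooooo
--o-----o
position 3 holds -

-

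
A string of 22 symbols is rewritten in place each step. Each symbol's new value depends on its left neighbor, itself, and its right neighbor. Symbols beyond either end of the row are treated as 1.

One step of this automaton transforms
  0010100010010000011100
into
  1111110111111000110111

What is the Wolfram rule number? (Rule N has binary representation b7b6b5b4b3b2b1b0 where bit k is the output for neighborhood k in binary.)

position 18: 111 → 0  (bit 7 = 0)
position 19: 110 → 1  (bit 6 = 1)
position 3: 101 → 1  (bit 5 = 1)
position 0: 100 → 1  (bit 4 = 1)
position 17: 011 → 1  (bit 3 = 1)
position 2: 010 → 1  (bit 2 = 1)
position 1: 001 → 1  (bit 1 = 1)
position 6: 000 → 0  (bit 0 = 0)
bits b7..b0 = 01111110 = 126

126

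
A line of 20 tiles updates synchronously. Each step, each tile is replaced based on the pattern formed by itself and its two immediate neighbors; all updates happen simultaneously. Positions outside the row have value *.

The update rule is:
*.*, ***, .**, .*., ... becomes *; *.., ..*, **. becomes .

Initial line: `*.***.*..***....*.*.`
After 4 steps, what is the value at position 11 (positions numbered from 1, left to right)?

*

.***.**..**..**.****
***.**...*...*.*****
**.**..*.*.*.*******
*.**...*************
position 11 holds *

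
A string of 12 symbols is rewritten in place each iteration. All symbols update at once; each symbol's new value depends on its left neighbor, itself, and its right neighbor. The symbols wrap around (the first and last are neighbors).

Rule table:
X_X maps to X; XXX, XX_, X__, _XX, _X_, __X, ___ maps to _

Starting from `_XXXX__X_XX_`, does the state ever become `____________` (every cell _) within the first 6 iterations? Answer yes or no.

iteration 1: ________X___
iteration 2: ____________
all cells are _ at iteration 2

yes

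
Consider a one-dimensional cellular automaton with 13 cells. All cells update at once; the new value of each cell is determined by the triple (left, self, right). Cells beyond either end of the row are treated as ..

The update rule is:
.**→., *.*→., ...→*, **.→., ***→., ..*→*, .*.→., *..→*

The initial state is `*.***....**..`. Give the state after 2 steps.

.....****..**
*****....**..

*****....**..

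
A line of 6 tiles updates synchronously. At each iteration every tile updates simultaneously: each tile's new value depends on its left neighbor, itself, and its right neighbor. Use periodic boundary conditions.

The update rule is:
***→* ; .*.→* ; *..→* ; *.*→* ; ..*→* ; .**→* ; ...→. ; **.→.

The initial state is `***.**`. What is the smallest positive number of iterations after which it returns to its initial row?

**.***
*.****
.*****
*****.
****.*
***.**

6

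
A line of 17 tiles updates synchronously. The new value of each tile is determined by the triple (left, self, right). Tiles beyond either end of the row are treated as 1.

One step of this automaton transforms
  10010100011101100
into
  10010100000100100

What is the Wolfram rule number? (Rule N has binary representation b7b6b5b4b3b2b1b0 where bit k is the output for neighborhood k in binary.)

position 10: 111 → 0  (bit 7 = 0)
position 0: 110 → 1  (bit 6 = 1)
position 4: 101 → 0  (bit 5 = 0)
position 1: 100 → 0  (bit 4 = 0)
position 9: 011 → 0  (bit 3 = 0)
position 3: 010 → 1  (bit 2 = 1)
position 2: 001 → 0  (bit 1 = 0)
position 7: 000 → 0  (bit 0 = 0)
bits b7..b0 = 01000100 = 68

68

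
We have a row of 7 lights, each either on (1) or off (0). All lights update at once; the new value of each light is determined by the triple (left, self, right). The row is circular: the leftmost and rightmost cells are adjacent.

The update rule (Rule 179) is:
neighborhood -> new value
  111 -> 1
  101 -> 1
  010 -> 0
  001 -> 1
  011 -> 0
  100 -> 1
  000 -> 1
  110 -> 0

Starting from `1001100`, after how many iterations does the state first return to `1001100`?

2

0110011
1001100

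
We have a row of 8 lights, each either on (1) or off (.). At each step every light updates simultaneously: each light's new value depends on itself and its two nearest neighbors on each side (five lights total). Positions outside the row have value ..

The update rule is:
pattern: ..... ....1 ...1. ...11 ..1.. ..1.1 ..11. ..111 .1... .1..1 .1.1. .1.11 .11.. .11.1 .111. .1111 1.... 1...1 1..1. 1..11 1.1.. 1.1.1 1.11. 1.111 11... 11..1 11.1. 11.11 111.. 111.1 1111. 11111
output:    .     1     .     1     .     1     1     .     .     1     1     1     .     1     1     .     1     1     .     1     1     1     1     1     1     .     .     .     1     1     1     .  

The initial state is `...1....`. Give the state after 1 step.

.1...1..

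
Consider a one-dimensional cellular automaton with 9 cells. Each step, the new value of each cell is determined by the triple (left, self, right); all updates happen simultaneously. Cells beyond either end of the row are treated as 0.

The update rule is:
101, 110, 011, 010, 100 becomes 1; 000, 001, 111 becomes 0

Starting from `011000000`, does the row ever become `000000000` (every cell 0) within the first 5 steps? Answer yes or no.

no

011100000
010110000
011111000
010001100
011001110
step 5 is 011001110, still not uniform 0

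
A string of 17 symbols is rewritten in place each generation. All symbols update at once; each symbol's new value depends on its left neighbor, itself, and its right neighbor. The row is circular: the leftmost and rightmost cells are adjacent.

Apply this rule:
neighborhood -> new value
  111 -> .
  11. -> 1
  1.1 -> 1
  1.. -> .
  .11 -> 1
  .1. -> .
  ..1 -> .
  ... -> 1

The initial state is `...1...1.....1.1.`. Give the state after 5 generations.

11...1...111..1..
11.1...1.1.1.....
111..1..1.1..111.
1.1......1...1.11
11..1111...1..11.

11..1111...1..11.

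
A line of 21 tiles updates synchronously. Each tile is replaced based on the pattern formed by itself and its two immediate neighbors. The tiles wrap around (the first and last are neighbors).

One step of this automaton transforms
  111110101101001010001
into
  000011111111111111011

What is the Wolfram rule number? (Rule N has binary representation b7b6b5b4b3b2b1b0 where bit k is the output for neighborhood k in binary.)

position 0: 111 → 0  (bit 7 = 0)
position 4: 110 → 1  (bit 6 = 1)
position 5: 101 → 1  (bit 5 = 1)
position 12: 100 → 1  (bit 4 = 1)
position 8: 011 → 1  (bit 3 = 1)
position 6: 010 → 1  (bit 2 = 1)
position 13: 001 → 1  (bit 1 = 1)
position 18: 000 → 0  (bit 0 = 0)
bits b7..b0 = 01111110 = 126

126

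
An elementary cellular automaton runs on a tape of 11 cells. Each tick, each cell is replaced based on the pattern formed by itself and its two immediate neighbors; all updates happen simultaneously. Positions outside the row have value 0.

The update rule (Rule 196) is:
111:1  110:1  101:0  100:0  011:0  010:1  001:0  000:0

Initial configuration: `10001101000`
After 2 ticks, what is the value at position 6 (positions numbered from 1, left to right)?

tick 1: 10000101000
tick 2: 10000101000
position 6 holds 1

1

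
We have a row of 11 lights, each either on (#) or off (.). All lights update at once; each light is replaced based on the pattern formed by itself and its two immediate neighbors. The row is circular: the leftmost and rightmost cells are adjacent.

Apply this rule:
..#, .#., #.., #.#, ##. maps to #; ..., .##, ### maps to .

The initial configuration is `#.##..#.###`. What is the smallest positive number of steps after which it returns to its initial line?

##.#####...
.##....##.#
#.##..#.###

3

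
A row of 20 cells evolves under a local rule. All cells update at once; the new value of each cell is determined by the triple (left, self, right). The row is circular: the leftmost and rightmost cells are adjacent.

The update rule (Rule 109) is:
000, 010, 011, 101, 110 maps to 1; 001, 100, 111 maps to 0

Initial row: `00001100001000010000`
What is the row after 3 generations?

generation 1: 11101101101011010111
generation 2: 00111111111111111100
generation 3: 10100000000000000101

10100000000000000101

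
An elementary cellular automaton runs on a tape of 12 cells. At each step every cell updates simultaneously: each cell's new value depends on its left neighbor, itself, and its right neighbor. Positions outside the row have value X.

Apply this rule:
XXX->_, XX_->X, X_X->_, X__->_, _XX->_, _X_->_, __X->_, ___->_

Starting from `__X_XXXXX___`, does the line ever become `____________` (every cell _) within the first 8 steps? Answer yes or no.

yes

________X___
____________
all cells are _ at step 2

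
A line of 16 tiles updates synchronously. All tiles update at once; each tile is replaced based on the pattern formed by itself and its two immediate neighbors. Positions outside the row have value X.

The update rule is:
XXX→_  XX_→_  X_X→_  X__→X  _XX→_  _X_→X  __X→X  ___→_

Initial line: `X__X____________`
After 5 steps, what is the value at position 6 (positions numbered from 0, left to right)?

X

_XXXX__________X
_____X________X_
X___XXX______XX_
_X_X___X____X___
_X_XX_XXX__XXX_X
position 6 holds X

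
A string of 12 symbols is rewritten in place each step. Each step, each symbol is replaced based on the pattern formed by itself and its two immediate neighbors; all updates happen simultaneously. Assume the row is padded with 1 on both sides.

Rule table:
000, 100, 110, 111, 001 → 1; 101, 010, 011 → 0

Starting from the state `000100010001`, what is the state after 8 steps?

step 1: 111011101110
step 2: 111001100110
step 3: 111110111010
step 4: 111110011000
step 5: 111111101111
step 6: 111111100111
step 7: 111111111011
step 8: 111111111001

111111111001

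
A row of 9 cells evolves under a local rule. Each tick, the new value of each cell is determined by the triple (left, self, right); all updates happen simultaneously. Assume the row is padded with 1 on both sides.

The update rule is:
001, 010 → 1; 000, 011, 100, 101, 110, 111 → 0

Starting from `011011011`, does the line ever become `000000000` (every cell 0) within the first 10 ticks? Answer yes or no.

yes

tick 1: 000000000
all cells are 0 at tick 1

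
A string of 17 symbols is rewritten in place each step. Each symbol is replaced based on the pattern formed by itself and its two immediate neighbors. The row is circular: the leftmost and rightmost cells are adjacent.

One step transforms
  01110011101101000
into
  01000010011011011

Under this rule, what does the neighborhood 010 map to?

At position 13 the neighborhood is 010; the next row has 1 there.

1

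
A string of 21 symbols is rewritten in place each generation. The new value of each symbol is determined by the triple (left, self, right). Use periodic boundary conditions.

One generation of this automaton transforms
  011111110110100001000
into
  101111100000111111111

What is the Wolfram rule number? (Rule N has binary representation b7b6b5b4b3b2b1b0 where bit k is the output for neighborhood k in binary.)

position 2: 111 → 1  (bit 7 = 1)
position 7: 110 → 0  (bit 6 = 0)
position 8: 101 → 0  (bit 5 = 0)
position 13: 100 → 1  (bit 4 = 1)
position 1: 011 → 0  (bit 3 = 0)
position 12: 010 → 1  (bit 2 = 1)
position 0: 001 → 1  (bit 1 = 1)
position 14: 000 → 1  (bit 0 = 1)
bits b7..b0 = 10010111 = 151

151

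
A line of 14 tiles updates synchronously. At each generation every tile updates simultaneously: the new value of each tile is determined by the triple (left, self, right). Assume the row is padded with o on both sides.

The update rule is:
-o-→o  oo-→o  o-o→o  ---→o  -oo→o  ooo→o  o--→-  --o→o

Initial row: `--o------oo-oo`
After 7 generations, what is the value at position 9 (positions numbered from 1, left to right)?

-oo-oooooooooo
oooooooooooooo
oooooooooooooo  (fixed point — unchanged through generation 7)
position 9 holds o

o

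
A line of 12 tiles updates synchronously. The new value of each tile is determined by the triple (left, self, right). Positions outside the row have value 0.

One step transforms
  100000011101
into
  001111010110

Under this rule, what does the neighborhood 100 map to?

At position 1 the neighborhood is 100; the next row has 0 there.

0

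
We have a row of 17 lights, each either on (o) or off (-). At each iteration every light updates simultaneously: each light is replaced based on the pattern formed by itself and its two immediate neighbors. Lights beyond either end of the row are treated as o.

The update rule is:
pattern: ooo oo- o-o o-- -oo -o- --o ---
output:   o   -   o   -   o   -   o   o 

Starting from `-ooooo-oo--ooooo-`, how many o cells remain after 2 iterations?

ooooo-oo--ooooo-o
oooo-oo--ooooo-oo
count of o: 13

13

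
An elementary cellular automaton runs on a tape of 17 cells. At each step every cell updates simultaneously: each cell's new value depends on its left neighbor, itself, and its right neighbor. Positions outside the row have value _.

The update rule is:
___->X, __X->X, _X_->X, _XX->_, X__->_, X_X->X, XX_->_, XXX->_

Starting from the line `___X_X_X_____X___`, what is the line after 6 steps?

XXXXXXXX_XXXXX_XX
________X_____X__
XXXXXXXXX_XXXXX_X
_________X_____XX
XXXXXXXXXX_XXXX__
__________X_____X

__________X_____X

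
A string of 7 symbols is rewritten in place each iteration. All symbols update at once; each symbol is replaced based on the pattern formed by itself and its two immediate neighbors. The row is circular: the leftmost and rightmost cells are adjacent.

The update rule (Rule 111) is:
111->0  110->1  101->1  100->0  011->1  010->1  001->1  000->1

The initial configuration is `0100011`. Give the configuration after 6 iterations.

1101111

1101111
0111000
1101011
0111110
1100010
1101111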